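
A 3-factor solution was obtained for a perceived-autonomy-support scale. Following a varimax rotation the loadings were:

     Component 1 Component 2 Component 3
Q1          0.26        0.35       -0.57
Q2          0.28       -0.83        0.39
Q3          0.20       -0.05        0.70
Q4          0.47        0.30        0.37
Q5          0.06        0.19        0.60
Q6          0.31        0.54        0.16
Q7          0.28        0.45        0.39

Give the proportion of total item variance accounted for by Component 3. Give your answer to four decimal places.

0.2345

SS loadings for Component 3 = (-0.57)² + 0.39² + 0.70² + 0.37² + 0.60² + 0.16² + 0.39² = 1.6416
Proportion of variance = 1.6416 / 7 = 0.2345.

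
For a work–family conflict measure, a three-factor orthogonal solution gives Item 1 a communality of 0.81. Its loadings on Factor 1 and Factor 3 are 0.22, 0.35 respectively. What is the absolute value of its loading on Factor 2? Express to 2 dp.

0.80

Under orthogonal rotation h² = Σλ², so λ_Factor 2² = h² − (0.1709) = 0.81 − 0.1709 = 0.6391.
|λ| = √0.6391 = 0.7994.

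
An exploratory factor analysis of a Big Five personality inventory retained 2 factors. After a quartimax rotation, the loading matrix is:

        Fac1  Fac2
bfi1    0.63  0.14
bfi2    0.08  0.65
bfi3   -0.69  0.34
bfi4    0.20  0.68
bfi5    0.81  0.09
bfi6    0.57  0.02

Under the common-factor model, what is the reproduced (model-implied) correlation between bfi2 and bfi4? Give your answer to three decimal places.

r̂ = Σ λ_i·λ_j across factors = (0.08)(0.20) + (0.65)(0.68)
  = +0.0160 +0.4420 = 0.4580

0.458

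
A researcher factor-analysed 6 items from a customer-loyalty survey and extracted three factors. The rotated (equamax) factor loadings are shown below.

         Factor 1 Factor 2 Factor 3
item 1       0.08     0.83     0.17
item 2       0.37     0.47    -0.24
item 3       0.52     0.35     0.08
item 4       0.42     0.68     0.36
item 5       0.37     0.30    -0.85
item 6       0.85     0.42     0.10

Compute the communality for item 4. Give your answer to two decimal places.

0.77

h² = 0.42² + 0.68² + 0.36² = 0.1764 + 0.4624 + 0.1296 = 0.7684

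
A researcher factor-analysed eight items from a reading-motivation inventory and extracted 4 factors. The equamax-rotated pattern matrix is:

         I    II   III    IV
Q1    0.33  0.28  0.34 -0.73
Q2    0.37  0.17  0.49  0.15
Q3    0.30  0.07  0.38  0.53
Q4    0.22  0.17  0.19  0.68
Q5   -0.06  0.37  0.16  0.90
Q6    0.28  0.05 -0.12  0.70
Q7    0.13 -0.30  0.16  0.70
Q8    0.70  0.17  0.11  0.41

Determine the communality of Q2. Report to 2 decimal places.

0.43

h² = 0.37² + 0.17² + 0.49² + 0.15² = 0.1369 + 0.0289 + 0.2401 + 0.0225 = 0.4284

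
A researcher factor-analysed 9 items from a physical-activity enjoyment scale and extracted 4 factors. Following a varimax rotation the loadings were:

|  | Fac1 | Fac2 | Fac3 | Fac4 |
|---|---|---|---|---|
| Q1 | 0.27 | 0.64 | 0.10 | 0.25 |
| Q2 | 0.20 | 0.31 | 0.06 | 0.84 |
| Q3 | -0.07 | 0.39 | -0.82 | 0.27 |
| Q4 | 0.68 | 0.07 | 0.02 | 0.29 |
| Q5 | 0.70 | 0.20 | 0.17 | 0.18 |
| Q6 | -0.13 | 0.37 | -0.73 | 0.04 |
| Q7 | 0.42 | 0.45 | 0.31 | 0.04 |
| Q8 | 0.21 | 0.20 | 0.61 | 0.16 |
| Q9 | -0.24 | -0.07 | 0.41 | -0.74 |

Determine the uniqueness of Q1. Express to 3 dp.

h² = 0.27² + 0.64² + 0.10² + 0.25² = 0.0729 + 0.4096 + 0.0100 + 0.0625 = 0.5550
Uniqueness u² = 1 − h² = 1 − 0.5550 = 0.4450

0.445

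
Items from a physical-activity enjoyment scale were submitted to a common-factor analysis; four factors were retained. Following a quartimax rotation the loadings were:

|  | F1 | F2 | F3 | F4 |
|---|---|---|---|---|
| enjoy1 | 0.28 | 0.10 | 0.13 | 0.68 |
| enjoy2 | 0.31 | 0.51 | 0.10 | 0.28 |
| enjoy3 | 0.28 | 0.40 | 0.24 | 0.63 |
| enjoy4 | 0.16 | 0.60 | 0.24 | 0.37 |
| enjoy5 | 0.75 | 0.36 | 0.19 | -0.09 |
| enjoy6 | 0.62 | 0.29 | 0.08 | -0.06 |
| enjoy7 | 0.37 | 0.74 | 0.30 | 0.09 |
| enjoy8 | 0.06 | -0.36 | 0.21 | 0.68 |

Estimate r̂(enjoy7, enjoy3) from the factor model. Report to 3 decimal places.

0.528

r̂ = Σ λ_i·λ_j across factors = (0.37)(0.28) + (0.74)(0.40) + (0.30)(0.24) + (0.09)(0.63)
  = +0.1036 +0.2960 +0.0720 +0.0567 = 0.5283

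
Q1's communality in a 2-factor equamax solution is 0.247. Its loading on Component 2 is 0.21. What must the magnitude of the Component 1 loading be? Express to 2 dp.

0.45

Under orthogonal rotation h² = Σλ², so λ_Component 1² = h² − (0.0441) = 0.247 − 0.0441 = 0.2029.
|λ| = √0.2029 = 0.4504.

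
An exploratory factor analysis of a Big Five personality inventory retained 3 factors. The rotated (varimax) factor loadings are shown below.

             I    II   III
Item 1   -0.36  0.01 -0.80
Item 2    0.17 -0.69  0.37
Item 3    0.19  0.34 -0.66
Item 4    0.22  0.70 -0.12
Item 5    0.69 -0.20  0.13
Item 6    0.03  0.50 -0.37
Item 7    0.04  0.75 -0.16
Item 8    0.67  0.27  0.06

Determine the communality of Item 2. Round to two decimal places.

h² = 0.17² + (-0.69)² + 0.37² = 0.0289 + 0.4761 + 0.1369 = 0.6419

0.64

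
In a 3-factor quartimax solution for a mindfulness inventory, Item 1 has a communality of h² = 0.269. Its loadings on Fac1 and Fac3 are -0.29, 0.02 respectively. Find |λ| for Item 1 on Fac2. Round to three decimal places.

0.430

Under orthogonal rotation h² = Σλ², so λ_Fac2² = h² − (0.0845) = 0.269 − 0.0845 = 0.1845.
|λ| = √0.1845 = 0.4295.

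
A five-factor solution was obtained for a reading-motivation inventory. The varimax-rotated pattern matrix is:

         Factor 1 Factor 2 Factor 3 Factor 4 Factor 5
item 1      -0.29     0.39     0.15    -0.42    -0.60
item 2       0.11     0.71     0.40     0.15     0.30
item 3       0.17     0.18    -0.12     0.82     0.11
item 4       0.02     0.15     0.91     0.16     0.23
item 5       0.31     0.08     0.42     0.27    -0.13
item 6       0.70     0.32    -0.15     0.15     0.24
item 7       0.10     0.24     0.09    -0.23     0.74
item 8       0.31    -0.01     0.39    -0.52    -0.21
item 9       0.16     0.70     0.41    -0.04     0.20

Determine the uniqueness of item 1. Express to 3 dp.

h² = (-0.29)² + 0.39² + 0.15² + (-0.42)² + (-0.60)² = 0.0841 + 0.1521 + 0.0225 + 0.1764 + 0.3600 = 0.7951
Uniqueness u² = 1 − h² = 1 − 0.7951 = 0.2049

0.205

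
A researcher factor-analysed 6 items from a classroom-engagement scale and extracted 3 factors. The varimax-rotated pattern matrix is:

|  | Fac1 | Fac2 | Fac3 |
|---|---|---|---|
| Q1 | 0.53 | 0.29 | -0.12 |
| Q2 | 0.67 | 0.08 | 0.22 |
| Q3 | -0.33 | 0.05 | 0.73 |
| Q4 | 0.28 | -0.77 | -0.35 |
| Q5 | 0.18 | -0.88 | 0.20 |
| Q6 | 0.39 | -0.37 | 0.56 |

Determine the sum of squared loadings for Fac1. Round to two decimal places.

SS loadings for Fac1 = 0.53² + 0.67² + (-0.33)² + 0.28² + 0.18² + 0.39² = 0.2809 + 0.4489 + 0.1089 + 0.0784 + 0.0324 + 0.1521 = 1.1016

1.10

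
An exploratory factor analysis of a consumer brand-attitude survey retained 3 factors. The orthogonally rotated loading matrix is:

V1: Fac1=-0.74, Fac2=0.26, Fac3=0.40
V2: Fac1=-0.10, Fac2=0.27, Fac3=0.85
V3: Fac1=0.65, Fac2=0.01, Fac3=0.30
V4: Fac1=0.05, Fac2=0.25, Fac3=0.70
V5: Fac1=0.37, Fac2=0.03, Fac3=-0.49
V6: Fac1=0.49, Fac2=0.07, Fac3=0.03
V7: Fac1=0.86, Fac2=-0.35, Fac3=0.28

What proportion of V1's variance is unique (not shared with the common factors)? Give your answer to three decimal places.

h² = (-0.74)² + 0.26² + 0.40² = 0.5476 + 0.0676 + 0.1600 = 0.7752
Uniqueness u² = 1 − h² = 1 − 0.7752 = 0.2248

0.225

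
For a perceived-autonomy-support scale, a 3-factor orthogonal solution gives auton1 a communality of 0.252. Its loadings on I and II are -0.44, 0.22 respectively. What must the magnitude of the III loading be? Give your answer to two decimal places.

Under orthogonal rotation h² = Σλ², so λ_III² = h² − (0.2420) = 0.252 − 0.2420 = 0.0100.
|λ| = √0.0100 = 0.1000.

0.10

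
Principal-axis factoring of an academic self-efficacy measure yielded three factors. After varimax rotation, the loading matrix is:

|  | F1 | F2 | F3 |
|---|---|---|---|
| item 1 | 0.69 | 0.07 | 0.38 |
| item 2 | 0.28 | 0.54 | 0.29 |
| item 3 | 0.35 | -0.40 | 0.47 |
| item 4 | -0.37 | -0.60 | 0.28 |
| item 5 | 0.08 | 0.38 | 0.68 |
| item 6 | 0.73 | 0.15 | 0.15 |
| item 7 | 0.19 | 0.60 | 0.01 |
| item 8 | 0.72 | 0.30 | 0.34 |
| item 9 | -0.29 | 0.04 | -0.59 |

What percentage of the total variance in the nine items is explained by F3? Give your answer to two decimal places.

SS loadings for F3 = 0.38² + 0.29² + 0.47² + 0.28² + 0.68² + 0.15² + 0.01² + 0.34² + (-0.59)² = 1.4765
With 9 standardized items, total variance = 9. Proportion = 1.4765/9 = 0.1641 → 16.41%.

16.41%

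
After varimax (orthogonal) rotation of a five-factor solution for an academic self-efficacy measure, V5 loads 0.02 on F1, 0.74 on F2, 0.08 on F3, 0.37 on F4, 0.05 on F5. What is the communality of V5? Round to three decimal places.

0.694

h² = 0.02² + 0.74² + 0.08² + 0.37² + 0.05² = 0.0004 + 0.5476 + 0.0064 + 0.1369 + 0.0025 = 0.6938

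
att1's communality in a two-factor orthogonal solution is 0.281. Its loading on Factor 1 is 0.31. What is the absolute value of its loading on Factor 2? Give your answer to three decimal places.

Under orthogonal rotation h² = Σλ², so λ_Factor 2² = h² − (0.0961) = 0.281 − 0.0961 = 0.1849.
|λ| = √0.1849 = 0.4300.

0.430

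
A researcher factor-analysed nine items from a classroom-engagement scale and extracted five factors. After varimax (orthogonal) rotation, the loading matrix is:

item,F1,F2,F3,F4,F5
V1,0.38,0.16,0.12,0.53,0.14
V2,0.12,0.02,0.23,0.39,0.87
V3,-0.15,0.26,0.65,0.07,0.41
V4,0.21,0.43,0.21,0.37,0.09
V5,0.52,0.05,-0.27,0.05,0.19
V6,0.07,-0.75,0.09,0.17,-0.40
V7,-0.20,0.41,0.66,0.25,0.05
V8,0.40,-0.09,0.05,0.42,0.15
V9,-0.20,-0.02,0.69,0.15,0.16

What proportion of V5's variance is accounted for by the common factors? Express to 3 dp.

h² = 0.52² + 0.05² + (-0.27)² + 0.05² + 0.19² = 0.2704 + 0.0025 + 0.0729 + 0.0025 + 0.0361 = 0.3844

0.384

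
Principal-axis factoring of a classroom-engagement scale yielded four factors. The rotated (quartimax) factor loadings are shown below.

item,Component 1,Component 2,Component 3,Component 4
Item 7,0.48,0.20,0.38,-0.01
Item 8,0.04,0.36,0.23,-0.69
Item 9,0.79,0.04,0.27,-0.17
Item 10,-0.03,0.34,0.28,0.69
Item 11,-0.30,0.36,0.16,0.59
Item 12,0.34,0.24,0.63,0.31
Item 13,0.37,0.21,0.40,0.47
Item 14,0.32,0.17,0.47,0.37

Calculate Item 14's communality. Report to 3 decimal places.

0.489

h² = 0.32² + 0.17² + 0.47² + 0.37² = 0.1024 + 0.0289 + 0.2209 + 0.1369 = 0.4891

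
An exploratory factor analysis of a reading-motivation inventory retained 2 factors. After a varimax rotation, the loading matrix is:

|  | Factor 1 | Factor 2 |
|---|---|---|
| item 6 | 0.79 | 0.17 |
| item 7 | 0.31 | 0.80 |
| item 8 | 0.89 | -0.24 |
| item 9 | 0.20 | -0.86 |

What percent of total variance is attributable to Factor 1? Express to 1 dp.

38.8%

SS loadings for Factor 1 = 0.79² + 0.31² + 0.89² + 0.20² = 1.5523
With 4 standardized items, total variance = 4. Proportion = 1.5523/4 = 0.3881 → 38.81%.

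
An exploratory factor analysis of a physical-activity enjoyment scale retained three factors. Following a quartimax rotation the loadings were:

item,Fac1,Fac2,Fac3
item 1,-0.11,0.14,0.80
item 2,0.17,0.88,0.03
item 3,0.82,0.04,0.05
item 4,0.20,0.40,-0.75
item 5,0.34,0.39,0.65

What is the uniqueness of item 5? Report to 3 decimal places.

0.310

h² = 0.34² + 0.39² + 0.65² = 0.1156 + 0.1521 + 0.4225 = 0.6902
Uniqueness u² = 1 − h² = 1 − 0.6902 = 0.3098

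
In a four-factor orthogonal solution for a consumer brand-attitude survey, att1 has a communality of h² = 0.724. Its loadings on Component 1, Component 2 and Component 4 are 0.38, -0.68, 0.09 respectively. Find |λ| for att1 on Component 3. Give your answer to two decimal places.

Under orthogonal rotation h² = Σλ², so λ_Component 3² = h² − (0.6149) = 0.724 − 0.6149 = 0.1091.
|λ| = √0.1091 = 0.3303.

0.33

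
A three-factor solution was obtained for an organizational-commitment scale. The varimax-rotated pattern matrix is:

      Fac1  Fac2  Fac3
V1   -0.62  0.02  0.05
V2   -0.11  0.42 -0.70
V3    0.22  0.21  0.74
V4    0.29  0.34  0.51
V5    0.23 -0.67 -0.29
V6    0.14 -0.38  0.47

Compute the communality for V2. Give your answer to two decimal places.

0.68

h² = (-0.11)² + 0.42² + (-0.70)² = 0.0121 + 0.1764 + 0.4900 = 0.6785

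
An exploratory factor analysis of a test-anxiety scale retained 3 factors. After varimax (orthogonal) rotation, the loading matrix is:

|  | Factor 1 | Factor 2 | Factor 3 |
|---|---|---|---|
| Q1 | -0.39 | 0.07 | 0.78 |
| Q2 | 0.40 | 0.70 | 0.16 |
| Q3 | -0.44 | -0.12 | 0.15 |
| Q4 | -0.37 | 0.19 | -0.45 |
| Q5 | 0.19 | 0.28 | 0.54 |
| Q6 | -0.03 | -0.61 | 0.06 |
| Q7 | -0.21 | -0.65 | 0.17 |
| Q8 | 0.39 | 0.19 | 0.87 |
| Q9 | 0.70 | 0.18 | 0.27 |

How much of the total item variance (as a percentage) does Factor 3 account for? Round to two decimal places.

SS loadings for Factor 3 = 0.78² + 0.16² + 0.15² + (-0.45)² + 0.54² + 0.06² + 0.17² + 0.87² + 0.27² = 2.0129
With 9 standardized items, total variance = 9. Proportion = 2.0129/9 = 0.2237 → 22.37%.

22.37%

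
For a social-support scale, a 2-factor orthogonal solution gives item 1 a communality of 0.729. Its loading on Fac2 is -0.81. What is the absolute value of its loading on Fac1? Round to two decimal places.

0.27

Under orthogonal rotation h² = Σλ², so λ_Fac1² = h² − (0.6561) = 0.729 − 0.6561 = 0.0729.
|λ| = √0.0729 = 0.2700.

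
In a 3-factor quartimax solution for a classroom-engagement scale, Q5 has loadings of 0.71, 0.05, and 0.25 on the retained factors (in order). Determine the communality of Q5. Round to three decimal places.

0.569

h² = 0.71² + 0.05² + 0.25² = 0.5041 + 0.0025 + 0.0625 = 0.5691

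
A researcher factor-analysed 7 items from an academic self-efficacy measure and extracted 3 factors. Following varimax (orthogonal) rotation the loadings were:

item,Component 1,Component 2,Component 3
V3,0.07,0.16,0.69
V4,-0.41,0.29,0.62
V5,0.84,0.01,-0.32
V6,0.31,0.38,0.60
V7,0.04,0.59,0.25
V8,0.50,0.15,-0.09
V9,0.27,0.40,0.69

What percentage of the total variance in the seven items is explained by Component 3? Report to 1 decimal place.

26.7%

SS loadings for Component 3 = 0.69² + 0.62² + (-0.32)² + 0.60² + 0.25² + (-0.09)² + 0.69² = 1.8696
With 7 standardized items, total variance = 7. Proportion = 1.8696/7 = 0.2671 → 26.71%.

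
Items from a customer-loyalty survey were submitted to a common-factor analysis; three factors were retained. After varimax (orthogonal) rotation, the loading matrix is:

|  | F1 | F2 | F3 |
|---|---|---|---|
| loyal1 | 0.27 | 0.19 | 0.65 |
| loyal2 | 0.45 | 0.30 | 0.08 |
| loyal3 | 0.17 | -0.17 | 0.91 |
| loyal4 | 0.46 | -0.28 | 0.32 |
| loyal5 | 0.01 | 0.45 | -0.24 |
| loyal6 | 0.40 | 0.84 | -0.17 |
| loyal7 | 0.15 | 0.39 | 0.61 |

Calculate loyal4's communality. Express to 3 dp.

0.392

h² = 0.46² + (-0.28)² + 0.32² = 0.2116 + 0.0784 + 0.1024 = 0.3924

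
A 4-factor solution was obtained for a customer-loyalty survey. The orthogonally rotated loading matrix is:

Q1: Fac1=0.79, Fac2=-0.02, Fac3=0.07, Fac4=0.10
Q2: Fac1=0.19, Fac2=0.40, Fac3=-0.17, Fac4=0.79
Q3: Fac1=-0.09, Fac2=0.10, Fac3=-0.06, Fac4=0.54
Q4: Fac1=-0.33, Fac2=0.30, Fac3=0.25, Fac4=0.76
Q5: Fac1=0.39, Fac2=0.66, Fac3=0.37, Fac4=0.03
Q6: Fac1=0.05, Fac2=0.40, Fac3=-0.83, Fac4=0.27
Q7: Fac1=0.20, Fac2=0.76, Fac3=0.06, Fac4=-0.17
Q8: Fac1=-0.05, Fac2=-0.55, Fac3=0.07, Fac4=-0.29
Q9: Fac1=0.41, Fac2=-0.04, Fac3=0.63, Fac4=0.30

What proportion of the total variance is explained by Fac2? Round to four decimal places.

SS loadings for Fac2 = (-0.02)² + 0.40² + 0.10² + 0.30² + 0.66² + 0.40² + 0.76² + (-0.55)² + (-0.04)² = 1.7377
Proportion of variance = 1.7377 / 9 = 0.1931.

0.1931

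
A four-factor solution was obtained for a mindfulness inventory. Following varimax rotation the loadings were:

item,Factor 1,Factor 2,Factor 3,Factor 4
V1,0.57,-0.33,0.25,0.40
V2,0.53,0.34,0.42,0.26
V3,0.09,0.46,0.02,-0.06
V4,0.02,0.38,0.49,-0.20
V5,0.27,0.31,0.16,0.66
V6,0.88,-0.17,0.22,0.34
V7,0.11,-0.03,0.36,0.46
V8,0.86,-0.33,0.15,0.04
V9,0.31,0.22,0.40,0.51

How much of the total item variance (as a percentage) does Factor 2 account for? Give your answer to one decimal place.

SS loadings for Factor 2 = (-0.33)² + 0.34² + 0.46² + 0.38² + 0.31² + (-0.17)² + (-0.03)² + (-0.33)² + 0.22² = 0.8637
With 9 standardized items, total variance = 9. Proportion = 0.8637/9 = 0.0960 → 9.60%.

9.6%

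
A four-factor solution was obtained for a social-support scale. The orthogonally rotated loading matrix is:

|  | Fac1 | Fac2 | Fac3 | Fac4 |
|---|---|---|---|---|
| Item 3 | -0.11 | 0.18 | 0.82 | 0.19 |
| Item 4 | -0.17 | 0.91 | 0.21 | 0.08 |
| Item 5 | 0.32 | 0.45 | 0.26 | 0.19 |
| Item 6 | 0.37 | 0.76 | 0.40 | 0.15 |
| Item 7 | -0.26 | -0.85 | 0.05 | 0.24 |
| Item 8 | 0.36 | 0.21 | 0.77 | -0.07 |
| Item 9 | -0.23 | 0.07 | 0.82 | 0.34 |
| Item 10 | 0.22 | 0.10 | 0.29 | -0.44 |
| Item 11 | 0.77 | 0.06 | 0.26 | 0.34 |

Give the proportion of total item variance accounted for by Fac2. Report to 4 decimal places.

SS loadings for Fac2 = 0.18² + 0.91² + 0.45² + 0.76² + (-0.85)² + 0.21² + 0.07² + 0.10² + 0.06² = 2.4257
Proportion of variance = 2.4257 / 9 = 0.2695.

0.2695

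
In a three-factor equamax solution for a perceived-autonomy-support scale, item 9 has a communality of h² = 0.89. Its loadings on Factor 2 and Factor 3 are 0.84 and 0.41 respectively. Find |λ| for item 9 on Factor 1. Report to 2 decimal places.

0.13

Under orthogonal rotation h² = Σλ², so λ_Factor 1² = h² − (0.8737) = 0.89 − 0.8737 = 0.0163.
|λ| = √0.0163 = 0.1277.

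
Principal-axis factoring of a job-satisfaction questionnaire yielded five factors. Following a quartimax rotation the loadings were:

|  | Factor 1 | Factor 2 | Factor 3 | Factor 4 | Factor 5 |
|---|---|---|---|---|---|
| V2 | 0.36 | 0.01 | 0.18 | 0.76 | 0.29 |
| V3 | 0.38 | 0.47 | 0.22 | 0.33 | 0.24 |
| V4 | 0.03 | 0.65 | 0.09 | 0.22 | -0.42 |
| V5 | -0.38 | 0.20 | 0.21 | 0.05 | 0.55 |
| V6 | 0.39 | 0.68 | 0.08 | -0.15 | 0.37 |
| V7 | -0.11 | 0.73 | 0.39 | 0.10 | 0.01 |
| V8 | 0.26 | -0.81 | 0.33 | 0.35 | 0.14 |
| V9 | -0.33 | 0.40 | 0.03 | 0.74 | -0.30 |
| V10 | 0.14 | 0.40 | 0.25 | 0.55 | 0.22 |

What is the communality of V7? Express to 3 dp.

h² = (-0.11)² + 0.73² + 0.39² + 0.10² + 0.01² = 0.0121 + 0.5329 + 0.1521 + 0.0100 + 0.0001 = 0.7072

0.707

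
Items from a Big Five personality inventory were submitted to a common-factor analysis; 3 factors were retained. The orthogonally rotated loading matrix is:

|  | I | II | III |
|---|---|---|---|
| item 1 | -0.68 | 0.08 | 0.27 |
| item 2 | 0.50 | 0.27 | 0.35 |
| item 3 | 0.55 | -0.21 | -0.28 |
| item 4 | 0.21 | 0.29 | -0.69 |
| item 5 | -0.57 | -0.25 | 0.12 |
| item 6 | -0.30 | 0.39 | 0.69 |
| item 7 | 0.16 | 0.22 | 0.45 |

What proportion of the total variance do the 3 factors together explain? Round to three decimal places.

0.488

Communalities: 0.5417, 0.4454, 0.4250, 0.6043, 0.4018, 0.7182, 0.2765; Σh² = 3.4129.
Total variance with 7 standardized items is 7, so the solution explains 3.4129/7 = 0.4876.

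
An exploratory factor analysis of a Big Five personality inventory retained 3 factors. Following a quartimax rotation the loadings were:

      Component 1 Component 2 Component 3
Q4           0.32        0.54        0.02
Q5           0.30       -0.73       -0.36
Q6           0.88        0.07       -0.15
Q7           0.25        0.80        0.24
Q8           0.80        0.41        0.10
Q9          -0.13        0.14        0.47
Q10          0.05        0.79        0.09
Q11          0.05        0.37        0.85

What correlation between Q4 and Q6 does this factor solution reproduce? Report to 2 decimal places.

r̂ = Σ λ_i·λ_j across factors = (0.32)(0.88) + (0.54)(0.07) + (0.02)(-0.15)
  = +0.2816 +0.0378 -0.0030 = 0.3164

0.32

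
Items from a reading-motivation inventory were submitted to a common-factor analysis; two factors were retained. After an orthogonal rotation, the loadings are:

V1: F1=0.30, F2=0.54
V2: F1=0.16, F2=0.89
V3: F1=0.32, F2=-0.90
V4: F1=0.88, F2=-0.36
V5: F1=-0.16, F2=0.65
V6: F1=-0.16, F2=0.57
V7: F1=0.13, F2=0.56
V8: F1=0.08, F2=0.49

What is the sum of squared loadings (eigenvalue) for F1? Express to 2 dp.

1.07

SS loadings for F1 = 0.30² + 0.16² + 0.32² + 0.88² + (-0.16)² + (-0.16)² + 0.13² + 0.08² = 0.0900 + 0.0256 + 0.1024 + 0.7744 + 0.0256 + 0.0256 + 0.0169 + 0.0064 = 1.0669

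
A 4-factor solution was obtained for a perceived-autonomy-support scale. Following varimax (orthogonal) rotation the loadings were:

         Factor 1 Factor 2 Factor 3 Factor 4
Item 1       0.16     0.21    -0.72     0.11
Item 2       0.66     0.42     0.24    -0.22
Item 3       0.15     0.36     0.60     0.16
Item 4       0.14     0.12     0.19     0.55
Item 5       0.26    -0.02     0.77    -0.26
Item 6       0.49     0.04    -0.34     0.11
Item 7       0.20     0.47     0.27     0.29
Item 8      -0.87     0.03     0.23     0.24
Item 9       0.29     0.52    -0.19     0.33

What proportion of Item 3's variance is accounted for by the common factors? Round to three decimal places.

0.538

h² = 0.15² + 0.36² + 0.60² + 0.16² = 0.0225 + 0.1296 + 0.3600 + 0.0256 = 0.5377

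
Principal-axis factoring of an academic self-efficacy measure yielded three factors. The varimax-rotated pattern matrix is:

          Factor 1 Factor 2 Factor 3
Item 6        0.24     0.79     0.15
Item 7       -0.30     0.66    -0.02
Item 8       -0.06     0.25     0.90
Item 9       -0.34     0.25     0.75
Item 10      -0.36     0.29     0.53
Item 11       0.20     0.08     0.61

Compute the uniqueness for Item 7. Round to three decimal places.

0.474

h² = (-0.30)² + 0.66² + (-0.02)² = 0.0900 + 0.4356 + 0.0004 = 0.5260
Uniqueness u² = 1 − h² = 1 − 0.5260 = 0.4740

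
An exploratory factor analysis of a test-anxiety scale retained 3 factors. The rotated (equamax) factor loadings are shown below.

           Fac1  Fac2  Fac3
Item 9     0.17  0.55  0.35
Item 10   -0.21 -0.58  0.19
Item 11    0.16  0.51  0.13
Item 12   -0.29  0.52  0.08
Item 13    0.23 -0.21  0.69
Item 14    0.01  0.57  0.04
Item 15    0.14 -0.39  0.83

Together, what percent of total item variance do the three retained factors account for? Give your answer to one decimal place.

SS loadings by factor: 0.2553, 1.6905, 1.3485; total = 3.2943.
Total variance with 7 standardized items is 7, so the solution explains 3.2943/7 = 0.4706 = 47.06%.

47.1%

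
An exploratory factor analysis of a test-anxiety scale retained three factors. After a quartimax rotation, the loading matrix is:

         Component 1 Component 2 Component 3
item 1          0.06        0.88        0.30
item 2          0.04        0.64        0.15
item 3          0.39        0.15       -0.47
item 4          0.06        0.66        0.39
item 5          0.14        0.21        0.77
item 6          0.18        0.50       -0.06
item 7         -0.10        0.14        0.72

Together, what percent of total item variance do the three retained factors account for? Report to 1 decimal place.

54.0%

Communalities: 0.8680, 0.4337, 0.3955, 0.5913, 0.6566, 0.2860, 0.5480; Σh² = 3.7791.
Total variance with 7 standardized items is 7, so the solution explains 3.7791/7 = 0.5399 = 53.99%.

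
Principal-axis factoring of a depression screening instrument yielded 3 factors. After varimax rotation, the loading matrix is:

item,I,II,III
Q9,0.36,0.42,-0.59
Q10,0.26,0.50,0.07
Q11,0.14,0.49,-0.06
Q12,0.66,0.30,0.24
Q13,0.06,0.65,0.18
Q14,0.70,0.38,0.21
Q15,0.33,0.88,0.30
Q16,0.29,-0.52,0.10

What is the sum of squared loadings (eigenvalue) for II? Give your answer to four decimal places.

SS loadings for II = 0.42² + 0.50² + 0.49² + 0.30² + 0.65² + 0.38² + 0.88² + (-0.52)² = 0.1764 + 0.2500 + 0.2401 + 0.0900 + 0.4225 + 0.1444 + 0.7744 + 0.2704 = 2.3682

2.3682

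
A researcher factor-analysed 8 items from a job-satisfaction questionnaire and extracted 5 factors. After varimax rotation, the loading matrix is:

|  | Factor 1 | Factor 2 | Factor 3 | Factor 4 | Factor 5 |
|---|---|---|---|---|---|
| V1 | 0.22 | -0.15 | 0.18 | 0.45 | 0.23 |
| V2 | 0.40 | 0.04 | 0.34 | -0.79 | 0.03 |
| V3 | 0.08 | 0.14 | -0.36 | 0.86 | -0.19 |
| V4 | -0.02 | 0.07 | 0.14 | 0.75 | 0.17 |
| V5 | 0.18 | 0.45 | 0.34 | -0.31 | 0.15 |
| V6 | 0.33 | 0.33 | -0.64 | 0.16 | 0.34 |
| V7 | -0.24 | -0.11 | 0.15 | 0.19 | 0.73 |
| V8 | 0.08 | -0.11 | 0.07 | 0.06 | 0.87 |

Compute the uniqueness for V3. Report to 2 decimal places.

0.07

h² = 0.08² + 0.14² + (-0.36)² + 0.86² + (-0.19)² = 0.0064 + 0.0196 + 0.1296 + 0.7396 + 0.0361 = 0.9313
Uniqueness u² = 1 − h² = 1 − 0.9313 = 0.0687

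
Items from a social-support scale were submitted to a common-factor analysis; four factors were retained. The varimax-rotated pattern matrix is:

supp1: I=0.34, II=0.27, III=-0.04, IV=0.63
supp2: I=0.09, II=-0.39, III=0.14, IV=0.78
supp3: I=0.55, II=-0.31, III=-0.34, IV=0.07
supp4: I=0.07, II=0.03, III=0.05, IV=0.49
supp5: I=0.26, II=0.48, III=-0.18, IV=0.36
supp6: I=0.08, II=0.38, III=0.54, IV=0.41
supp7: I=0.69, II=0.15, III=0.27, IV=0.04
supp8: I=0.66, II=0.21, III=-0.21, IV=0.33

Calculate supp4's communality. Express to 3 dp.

h² = 0.07² + 0.03² + 0.05² + 0.49² = 0.0049 + 0.0009 + 0.0025 + 0.2401 = 0.2484

0.248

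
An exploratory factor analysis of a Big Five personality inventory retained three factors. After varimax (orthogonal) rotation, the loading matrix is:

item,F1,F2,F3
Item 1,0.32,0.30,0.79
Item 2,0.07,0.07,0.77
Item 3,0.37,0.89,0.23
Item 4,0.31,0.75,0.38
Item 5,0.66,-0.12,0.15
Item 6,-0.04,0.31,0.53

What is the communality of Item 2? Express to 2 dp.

h² = 0.07² + 0.07² + 0.77² = 0.0049 + 0.0049 + 0.5929 = 0.6027

0.60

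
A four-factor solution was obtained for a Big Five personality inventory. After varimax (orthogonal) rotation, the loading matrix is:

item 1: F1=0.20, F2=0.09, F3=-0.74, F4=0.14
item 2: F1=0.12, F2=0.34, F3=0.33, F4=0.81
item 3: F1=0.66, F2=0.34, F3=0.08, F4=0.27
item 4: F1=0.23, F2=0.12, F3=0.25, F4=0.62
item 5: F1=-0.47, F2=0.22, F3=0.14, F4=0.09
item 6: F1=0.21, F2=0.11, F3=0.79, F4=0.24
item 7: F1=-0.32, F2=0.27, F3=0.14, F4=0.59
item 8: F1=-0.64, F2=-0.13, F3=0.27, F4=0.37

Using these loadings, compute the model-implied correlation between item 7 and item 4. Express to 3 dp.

0.360

r̂ = Σ λ_i·λ_j across factors = (-0.32)(0.23) + (0.27)(0.12) + (0.14)(0.25) + (0.59)(0.62)
  = -0.0736 +0.0324 +0.0350 +0.3658 = 0.3596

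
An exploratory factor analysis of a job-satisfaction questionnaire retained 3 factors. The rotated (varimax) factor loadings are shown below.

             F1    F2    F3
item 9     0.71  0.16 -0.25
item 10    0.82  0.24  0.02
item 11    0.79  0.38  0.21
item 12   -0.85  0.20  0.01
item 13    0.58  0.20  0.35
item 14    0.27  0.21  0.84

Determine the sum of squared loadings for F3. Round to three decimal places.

0.935

SS loadings for F3 = (-0.25)² + 0.02² + 0.21² + 0.01² + 0.35² + 0.84² = 0.0625 + 0.0004 + 0.0441 + 0.0001 + 0.1225 + 0.7056 = 0.9352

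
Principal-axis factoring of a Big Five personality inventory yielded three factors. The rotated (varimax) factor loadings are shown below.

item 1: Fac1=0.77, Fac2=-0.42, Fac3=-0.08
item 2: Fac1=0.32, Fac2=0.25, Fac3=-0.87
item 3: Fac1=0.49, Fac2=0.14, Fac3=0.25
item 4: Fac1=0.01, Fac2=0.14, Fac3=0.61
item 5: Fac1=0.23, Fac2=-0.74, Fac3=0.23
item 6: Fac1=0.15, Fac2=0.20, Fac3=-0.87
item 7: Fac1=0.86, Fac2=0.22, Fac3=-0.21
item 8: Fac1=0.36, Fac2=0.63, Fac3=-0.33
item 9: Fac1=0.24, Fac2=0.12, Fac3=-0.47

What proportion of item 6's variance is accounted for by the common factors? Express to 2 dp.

0.82

h² = 0.15² + 0.20² + (-0.87)² = 0.0225 + 0.0400 + 0.7569 = 0.8194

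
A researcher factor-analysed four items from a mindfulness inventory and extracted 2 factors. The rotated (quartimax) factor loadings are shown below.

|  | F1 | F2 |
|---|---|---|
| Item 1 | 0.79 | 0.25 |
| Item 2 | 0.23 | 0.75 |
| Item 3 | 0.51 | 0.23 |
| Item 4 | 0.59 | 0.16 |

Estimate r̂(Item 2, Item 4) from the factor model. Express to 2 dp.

0.26

r̂ = Σ λ_i·λ_j across factors = (0.23)(0.59) + (0.75)(0.16)
  = +0.1357 +0.1200 = 0.2557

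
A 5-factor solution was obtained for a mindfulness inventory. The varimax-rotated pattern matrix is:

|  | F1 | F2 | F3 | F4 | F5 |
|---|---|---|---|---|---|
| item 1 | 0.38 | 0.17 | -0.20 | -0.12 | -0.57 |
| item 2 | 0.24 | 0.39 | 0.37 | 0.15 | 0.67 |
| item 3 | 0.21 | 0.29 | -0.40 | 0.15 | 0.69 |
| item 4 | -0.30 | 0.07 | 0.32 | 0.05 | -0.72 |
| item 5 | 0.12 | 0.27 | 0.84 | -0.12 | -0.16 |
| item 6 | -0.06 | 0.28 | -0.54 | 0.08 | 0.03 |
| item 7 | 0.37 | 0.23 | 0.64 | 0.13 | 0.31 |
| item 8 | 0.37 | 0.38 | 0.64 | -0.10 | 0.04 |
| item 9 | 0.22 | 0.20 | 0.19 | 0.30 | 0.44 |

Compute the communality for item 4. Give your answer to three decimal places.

0.718

h² = (-0.30)² + 0.07² + 0.32² + 0.05² + (-0.72)² = 0.0900 + 0.0049 + 0.1024 + 0.0025 + 0.5184 = 0.7182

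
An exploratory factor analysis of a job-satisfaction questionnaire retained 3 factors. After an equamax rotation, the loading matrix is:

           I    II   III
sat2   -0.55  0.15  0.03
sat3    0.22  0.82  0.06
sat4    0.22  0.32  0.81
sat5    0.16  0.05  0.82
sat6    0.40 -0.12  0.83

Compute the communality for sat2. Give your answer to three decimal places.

0.326

h² = (-0.55)² + 0.15² + 0.03² = 0.3025 + 0.0225 + 0.0009 = 0.3259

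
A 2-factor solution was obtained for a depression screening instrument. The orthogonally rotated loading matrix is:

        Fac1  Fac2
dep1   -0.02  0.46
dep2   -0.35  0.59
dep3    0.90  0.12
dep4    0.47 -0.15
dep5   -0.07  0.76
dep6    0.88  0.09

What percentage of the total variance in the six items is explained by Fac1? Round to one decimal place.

SS loadings for Fac1 = (-0.02)² + (-0.35)² + 0.90² + 0.47² + (-0.07)² + 0.88² = 1.9331
With 6 standardized items, total variance = 6. Proportion = 1.9331/6 = 0.3222 → 32.22%.

32.2%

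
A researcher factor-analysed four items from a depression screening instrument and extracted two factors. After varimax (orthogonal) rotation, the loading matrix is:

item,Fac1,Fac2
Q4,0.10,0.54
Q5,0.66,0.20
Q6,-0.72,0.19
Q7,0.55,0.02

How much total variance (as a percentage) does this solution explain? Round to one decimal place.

SS loadings by factor: 1.2665, 0.3681; total = 1.6346.
Total variance with 4 standardized items is 4, so the solution explains 1.6346/4 = 0.4087 = 40.87%.

40.9%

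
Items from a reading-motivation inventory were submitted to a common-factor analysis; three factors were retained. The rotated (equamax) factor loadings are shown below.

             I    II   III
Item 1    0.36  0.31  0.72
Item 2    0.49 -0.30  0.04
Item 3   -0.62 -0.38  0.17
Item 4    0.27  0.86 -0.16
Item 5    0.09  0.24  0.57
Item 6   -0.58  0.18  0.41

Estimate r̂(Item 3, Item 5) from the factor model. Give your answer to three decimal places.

r̂ = Σ λ_i·λ_j across factors = (-0.62)(0.09) + (-0.38)(0.24) + (0.17)(0.57)
  = -0.0558 -0.0912 +0.0969 = -0.0501

-0.050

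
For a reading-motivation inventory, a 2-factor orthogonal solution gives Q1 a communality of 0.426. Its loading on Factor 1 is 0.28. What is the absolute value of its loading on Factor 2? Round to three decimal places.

Under orthogonal rotation h² = Σλ², so λ_Factor 2² = h² − (0.0784) = 0.426 − 0.0784 = 0.3476.
|λ| = √0.3476 = 0.5896.

0.590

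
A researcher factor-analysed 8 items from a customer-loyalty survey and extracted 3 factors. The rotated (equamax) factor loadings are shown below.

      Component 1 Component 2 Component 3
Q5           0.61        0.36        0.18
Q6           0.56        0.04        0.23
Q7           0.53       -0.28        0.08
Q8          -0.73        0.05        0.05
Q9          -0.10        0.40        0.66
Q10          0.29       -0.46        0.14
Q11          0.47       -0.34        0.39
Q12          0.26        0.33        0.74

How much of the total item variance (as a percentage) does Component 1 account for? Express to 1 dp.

SS loadings for Component 1 = 0.61² + 0.56² + 0.53² + (-0.73)² + (-0.10)² + 0.29² + 0.47² + 0.26² = 1.8821
With 8 standardized items, total variance = 8. Proportion = 1.8821/8 = 0.2353 → 23.53%.

23.5%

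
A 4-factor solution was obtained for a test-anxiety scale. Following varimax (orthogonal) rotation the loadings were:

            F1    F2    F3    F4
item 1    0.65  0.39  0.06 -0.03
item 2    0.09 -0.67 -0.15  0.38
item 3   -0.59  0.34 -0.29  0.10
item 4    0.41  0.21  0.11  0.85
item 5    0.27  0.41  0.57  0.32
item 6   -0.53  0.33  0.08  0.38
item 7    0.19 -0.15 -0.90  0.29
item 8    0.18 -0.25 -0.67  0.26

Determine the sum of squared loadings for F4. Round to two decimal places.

1.28

SS loadings for F4 = (-0.03)² + 0.38² + 0.10² + 0.85² + 0.32² + 0.38² + 0.29² + 0.26² = 0.0009 + 0.1444 + 0.0100 + 0.7225 + 0.1024 + 0.1444 + 0.0841 + 0.0676 = 1.2763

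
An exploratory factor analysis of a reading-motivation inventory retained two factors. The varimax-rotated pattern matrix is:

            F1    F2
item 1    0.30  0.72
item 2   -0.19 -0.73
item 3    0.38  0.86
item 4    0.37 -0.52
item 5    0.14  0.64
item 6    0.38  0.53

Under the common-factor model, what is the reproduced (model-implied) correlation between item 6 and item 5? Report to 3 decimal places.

0.392

r̂ = Σ λ_i·λ_j across factors = (0.38)(0.14) + (0.53)(0.64)
  = +0.0532 +0.3392 = 0.3924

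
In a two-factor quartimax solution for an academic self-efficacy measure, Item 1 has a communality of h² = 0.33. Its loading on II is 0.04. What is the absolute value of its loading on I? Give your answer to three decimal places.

Under orthogonal rotation h² = Σλ², so λ_I² = h² − (0.0016) = 0.33 − 0.0016 = 0.3284.
|λ| = √0.3284 = 0.5731.

0.573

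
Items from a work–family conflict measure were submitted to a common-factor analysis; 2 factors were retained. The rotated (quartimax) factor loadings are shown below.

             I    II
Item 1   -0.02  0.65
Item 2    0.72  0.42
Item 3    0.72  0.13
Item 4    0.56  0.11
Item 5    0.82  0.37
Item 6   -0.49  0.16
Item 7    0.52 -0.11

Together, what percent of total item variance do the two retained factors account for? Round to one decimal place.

47.7%

SS loadings by factor: 2.5337, 0.8025; total = 3.3362.
Total variance with 7 standardized items is 7, so the solution explains 3.3362/7 = 0.4766 = 47.66%.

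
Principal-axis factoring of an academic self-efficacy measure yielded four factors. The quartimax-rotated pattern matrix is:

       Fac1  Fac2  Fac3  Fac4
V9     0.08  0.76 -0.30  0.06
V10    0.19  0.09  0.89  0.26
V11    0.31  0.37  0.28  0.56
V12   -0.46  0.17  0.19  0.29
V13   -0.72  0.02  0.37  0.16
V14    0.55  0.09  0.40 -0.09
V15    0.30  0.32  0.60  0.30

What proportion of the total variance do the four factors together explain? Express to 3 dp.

Communalities: 0.6776, 0.9039, 0.6250, 0.3607, 0.6813, 0.4787, 0.6424; Σh² = 4.3696.
Total variance with 7 standardized items is 7, so the solution explains 4.3696/7 = 0.6242.

0.624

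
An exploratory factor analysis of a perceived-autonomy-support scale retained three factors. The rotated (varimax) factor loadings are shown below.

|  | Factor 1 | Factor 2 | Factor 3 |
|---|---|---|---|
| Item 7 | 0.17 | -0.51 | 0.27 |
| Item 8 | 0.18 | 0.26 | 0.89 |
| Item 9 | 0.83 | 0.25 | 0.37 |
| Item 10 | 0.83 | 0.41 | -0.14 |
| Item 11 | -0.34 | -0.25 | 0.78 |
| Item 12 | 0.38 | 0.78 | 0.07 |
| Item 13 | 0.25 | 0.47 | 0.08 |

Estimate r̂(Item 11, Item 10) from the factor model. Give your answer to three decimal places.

-0.494

r̂ = Σ λ_i·λ_j across factors = (-0.34)(0.83) + (-0.25)(0.41) + (0.78)(-0.14)
  = -0.2822 -0.1025 -0.1092 = -0.4939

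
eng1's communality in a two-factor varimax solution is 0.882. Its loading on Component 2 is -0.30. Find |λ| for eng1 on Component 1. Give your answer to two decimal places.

0.89

Under orthogonal rotation h² = Σλ², so λ_Component 1² = h² − (0.0900) = 0.882 − 0.0900 = 0.7920.
|λ| = √0.7920 = 0.8899.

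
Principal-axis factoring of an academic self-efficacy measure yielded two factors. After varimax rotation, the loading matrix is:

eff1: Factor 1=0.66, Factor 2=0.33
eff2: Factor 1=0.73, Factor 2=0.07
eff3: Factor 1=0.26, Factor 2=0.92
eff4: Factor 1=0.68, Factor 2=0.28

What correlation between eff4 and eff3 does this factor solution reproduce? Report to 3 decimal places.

0.434

r̂ = Σ λ_i·λ_j across factors = (0.68)(0.26) + (0.28)(0.92)
  = +0.1768 +0.2576 = 0.4344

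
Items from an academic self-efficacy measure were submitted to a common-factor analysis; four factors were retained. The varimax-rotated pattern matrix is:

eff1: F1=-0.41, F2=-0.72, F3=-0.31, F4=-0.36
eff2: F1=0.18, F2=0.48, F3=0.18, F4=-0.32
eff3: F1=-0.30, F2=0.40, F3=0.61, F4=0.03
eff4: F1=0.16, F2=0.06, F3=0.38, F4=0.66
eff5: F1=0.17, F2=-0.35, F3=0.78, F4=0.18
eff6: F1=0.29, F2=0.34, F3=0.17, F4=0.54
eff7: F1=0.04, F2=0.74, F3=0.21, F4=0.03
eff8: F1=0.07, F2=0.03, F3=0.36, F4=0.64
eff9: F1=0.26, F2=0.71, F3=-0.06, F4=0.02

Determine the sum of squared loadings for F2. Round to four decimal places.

SS loadings for F2 = (-0.72)² + 0.48² + 0.40² + 0.06² + (-0.35)² + 0.34² + 0.74² + 0.03² + 0.71² = 0.5184 + 0.2304 + 0.1600 + 0.0036 + 0.1225 + 0.1156 + 0.5476 + 0.0009 + 0.5041 = 2.2031

2.2031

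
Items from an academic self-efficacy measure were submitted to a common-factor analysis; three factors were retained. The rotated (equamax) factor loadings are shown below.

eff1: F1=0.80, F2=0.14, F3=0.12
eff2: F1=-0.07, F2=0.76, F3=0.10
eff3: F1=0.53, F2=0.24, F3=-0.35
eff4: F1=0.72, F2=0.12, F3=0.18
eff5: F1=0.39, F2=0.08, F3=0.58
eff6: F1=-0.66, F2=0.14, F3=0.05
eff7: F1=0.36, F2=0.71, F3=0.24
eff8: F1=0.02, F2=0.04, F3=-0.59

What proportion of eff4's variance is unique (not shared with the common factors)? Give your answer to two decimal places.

0.43

h² = 0.72² + 0.12² + 0.18² = 0.5184 + 0.0144 + 0.0324 = 0.5652
Uniqueness u² = 1 − h² = 1 − 0.5652 = 0.4348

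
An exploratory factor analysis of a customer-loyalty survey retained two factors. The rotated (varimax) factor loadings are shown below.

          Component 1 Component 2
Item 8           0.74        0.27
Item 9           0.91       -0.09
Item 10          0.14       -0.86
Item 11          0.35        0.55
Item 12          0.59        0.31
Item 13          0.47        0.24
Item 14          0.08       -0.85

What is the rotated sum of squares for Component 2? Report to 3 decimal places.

1.999

SS loadings for Component 2 = 0.27² + (-0.09)² + (-0.86)² + 0.55² + 0.31² + 0.24² + (-0.85)² = 0.0729 + 0.0081 + 0.7396 + 0.3025 + 0.0961 + 0.0576 + 0.7225 = 1.9993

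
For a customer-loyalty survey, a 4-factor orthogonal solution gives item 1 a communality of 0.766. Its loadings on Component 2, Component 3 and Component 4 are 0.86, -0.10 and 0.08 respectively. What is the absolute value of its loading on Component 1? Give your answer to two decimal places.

Under orthogonal rotation h² = Σλ², so λ_Component 1² = h² − (0.7560) = 0.766 − 0.7560 = 0.0100.
|λ| = √0.0100 = 0.1000.

0.10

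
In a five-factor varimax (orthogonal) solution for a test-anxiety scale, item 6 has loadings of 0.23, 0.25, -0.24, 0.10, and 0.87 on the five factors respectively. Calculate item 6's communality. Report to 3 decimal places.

h² = 0.23² + 0.25² + (-0.24)² + 0.10² + 0.87² = 0.0529 + 0.0625 + 0.0576 + 0.0100 + 0.7569 = 0.9399

0.940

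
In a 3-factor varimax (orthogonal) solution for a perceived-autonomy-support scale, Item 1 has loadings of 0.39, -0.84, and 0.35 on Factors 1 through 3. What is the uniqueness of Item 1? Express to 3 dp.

0.020

h² = 0.39² + (-0.84)² + 0.35² = 0.1521 + 0.7056 + 0.1225 = 0.9802
Uniqueness u² = 1 − h² = 1 − 0.9802 = 0.0198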